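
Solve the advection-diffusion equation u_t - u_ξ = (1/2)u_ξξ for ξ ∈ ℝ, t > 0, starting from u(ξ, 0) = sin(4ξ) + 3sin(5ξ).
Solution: Moving frame: η = ξ + t, σ = t, u = w(η,σ), so u_t = w_σ + w_η and u_ξξ = w_ηη.
Hence u_t - u_ξ = w_σ and the PDE becomes the heat equation w_σ = (1/2)w_ηη on η ∈ ℝ.
Initial data: w(η,0) = u(η,0) = sin(4η) + 3sin(5η). Each mode sin(nη) decays as exp(-n²σ/2) on ℝ, so w(η,σ) = Σ c_n exp(-n²σ/2) sin(nη) with c_4=1, c_5=3: w(η,σ) = exp(-8σ)sin(4η) + 3exp(-25σ/2)sin(5η).
Substituting back: u(ξ,t) = w(ξ + t, t).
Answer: u(ξ, t) = exp(-8t)sin(4t + 4ξ) + 3exp(-25t/2)sin(5t + 5ξ)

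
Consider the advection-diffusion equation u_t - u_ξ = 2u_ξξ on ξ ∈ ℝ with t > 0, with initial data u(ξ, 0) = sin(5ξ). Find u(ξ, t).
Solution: Change to a moving frame: let η = ξ + t, σ = t and write u(ξ,t) = w(η,σ).
By the chain rule u_t = w_σ + w_η, u_ξ = w_η, u_ξξ = w_ηη.
Then u_t - u_ξ = w_σ: the advection term cancels and the PDE becomes the heat equation w_σ = 2w_ηη on η ∈ ℝ.
Initial data: w(η,0) = u(η,0) = sin(5η).
On η ∈ ℝ each mode satisfies (sin(nη))″ = -n² sin(nη), so exp(-2n²σ) sin(nη) solves the heat equation; by superposition w(η,σ) = Σ c_n exp(-2n²σ) sin(nη).
Reading off the coefficients: c_5=1, so w(η,σ) = exp(-50σ)sin(5η).
Substituting back η = ξ + t, σ = t: u(ξ,t) = w(ξ + t, t).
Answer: u(ξ, t) = exp(-50t)sin(5t + 5ξ)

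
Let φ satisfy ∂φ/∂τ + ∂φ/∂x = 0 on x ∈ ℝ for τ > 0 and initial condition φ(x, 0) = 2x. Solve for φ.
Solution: By method of characteristics (waves move right with speed 1):
Along characteristics x - τ = const, φ is constant, so φ(x,τ) = f(x - τ) with f = φ(·, 0).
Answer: φ(x, τ) = 2x - 2τ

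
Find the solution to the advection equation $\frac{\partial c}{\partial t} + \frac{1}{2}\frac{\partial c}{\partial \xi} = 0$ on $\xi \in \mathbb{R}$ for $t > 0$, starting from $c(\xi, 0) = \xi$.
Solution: By characteristics ($d\xi/dt = 1/2$), $c(\xi,t) = f(\xi - \frac{1}{2}t)$ with $f = c( \cdot , 0)$.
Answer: $c(\xi, t) = \xi - \frac{1}{2} t$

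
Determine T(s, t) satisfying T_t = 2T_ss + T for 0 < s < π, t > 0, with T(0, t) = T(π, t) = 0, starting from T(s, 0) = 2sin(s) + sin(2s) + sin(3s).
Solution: Substitute T = exp(t)u, i.e. u = exp(-t)T.
By the product rule, T_t = exp(t)(u_t + u), T_ss = exp(t)u_ss.
Substituting into the PDE and dividing by exp(t): u_t + u = 2u_ss + u.
The lower-order terms cancel, leaving the standard heat equation u_t = 2u_ss.
Initial data for u: u(s,0) = T(s,0) = 2sin(s) + sin(2s) + sin(3s). The boundary conditions carry over: u(0,t) = u(π,t) = 0.
Solve for u:
  Using separation of variables u = X(s)G(t):
  Eigenfunctions: sin(ns), n = 1, 2, 3, ...
  General solution: u(s, t) = Σ c_n sin(ns) exp(-2n² t)
  Matching u(s,0) = 2sin(s) + sin(2s) + sin(3s) term by term: c_1=2, c_2=1, c_3=1.
Hence u(s,t) = 2exp(-2t)sin(s) + exp(-8t)sin(2s) + exp(-18t)sin(3s).
Transform back: T(s,t) = exp(t)u(s,t).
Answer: T(s, t) = 2exp(-t)sin(s) + exp(-7t)sin(2s) + exp(-17t)sin(3s)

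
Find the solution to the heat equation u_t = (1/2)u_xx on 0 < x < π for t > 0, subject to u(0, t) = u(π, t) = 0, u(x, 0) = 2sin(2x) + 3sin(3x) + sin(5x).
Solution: Separating variables: u = Σ c_n exp(-n²t/2) sin(nx). From u(x,0) = 2sin(2x) + 3sin(3x) + sin(5x): c_2=2, c_3=3, c_5=1.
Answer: u(x, t) = 2exp(-2t)sin(2x) + 3exp(-9t/2)sin(3x) + exp(-25t/2)sin(5x)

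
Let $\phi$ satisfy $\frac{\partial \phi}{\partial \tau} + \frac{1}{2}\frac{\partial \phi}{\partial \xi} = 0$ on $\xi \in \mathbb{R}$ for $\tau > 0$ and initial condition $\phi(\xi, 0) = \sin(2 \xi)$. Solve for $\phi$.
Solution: By method of characteristics (waves move right with speed 1/2):
Along characteristics $\xi - \frac{1}{2}\tau =$ const, $\phi$ is constant, so $\phi(\xi,\tau) = f(\xi - \frac{1}{2}\tau)$ with $f = \phi( \cdot , 0)$.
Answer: $\phi(\xi, \tau) = - \sin(\tau - 2 \xi)$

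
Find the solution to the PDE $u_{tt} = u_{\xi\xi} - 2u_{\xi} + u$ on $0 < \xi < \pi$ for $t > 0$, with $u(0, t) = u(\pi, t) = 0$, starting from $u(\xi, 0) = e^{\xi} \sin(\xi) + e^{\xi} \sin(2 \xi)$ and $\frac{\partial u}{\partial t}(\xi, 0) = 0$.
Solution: Substitute $u = e^{\xi}w$.
Then $u_{\xi} = e^{\xi}(w_{\xi} + w)$, $u_{\xi\xi} = e^{\xi}(w_{\xi\xi} + 2w_{\xi} + w)$, $u_{tt} = e^{\xi}w_{tt}$; substituting and dividing by $e^{\xi}$, the lower-order terms cancel: $w_{tt} = w_{\xi\xi}$ (standard wave equation).
Data for $w$: $w(\xi,0) = e^{-\xi}u(\xi,0) = \sin(\xi) + \sin(2 \xi)$; $w_t(\xi,0) = e^{-\xi}u_t(\xi,0) = 0$. The boundary conditions carry over: $w(0,t) = w(\pi,t) = 0$.
Separating variables: $w = \sum [A_n \cos(\omega_n t) + B_n \sin(\omega_n t)] \sin(n\xi)$, $\omega_n = n$. From ICs: $A_1=1, A_2=1$.
So $w(\xi,t) = \sin(\xi) \cos(t) + \sin(2 \xi) \cos(2 t)$, and $u(\xi,t) = e^{\xi}w(\xi,t)$.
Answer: $u(\xi, t) = e^{\xi} \sin(\xi) \cos(t) + e^{\xi} \sin(2 \xi) \cos(2 t)$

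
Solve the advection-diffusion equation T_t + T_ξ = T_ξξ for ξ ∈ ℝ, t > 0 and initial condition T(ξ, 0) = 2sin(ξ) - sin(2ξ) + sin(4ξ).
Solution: Moving frame: η = ξ - t, σ = t, T = u(η,σ), so T_t = u_σ - u_η and T_ξξ = u_ηη.
Hence T_t + T_ξ = u_σ and the PDE becomes the heat equation u_σ = u_ηη on η ∈ ℝ.
Initial data: u(η,0) = T(η,0) = 2sin(η) - sin(2η) + sin(4η). Each mode sin(nη) decays as exp(-n²σ) on ℝ, so u(η,σ) = Σ c_n exp(-n²σ) sin(nη) with c_1=2, c_2=-1, c_4=1: u(η,σ) = 2exp(-σ)sin(η) - exp(-4σ)sin(2η) + exp(-16σ)sin(4η).
Substituting back: T(ξ,t) = u(ξ - t, t).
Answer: T(ξ, t) = -2exp(-t)sin(t - ξ) + exp(-4t)sin(2t - 2ξ) - exp(-16t)sin(4t - 4ξ)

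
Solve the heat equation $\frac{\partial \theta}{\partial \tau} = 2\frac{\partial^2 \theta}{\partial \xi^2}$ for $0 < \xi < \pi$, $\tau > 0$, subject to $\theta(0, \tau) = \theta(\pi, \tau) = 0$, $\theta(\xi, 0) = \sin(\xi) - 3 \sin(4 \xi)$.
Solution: Separating variables: $\theta = \sum c_n e^{-2n^2\tau} \sin(n\xi)$. From $\theta(\xi,0) = \sin(\xi) - 3 \sin(4 \xi)$: $c_1=1, c_4=-3$.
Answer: $\theta(\xi, \tau) = e^{-2 \tau} \sin(\xi) - 3 e^{-32 \tau} \sin(4 \xi)$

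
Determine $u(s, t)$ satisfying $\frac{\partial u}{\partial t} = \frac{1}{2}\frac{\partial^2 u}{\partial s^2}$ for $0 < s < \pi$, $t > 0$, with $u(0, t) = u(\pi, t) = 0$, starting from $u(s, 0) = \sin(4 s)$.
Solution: Using separation of variables $u = X(s)T(t)$:
Eigenfunctions: $\sin(ns)$, $n = 1, 2, 3, \ldots$
General solution: $u(s, t) = \sum c_n \sin(ns) e^{-n^2 t/2}$
Matching $u(s,0) = \sin(4 s)$ term by term: $c_4=1$.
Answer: $u(s, t) = e^{-8 t} \sin(4 s)$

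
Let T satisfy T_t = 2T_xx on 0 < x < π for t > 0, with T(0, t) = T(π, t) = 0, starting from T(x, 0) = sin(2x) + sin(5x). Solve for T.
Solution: Separating variables: T = Σ c_n exp(-2n²t) sin(nx). From T(x,0) = sin(2x) + sin(5x): c_2=1, c_5=1.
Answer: T(x, t) = exp(-8t)sin(2x) + exp(-50t)sin(5x)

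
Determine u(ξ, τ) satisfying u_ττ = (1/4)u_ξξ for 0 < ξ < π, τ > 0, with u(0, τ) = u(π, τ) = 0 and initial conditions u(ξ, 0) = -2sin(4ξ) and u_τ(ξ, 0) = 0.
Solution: Using separation of variables u = X(ξ)T(τ):
Eigenfunctions: sin(nξ), n = 1, 2, 3, ...
General solution: u(ξ, τ) = Σ [A_n cos(n τ/2) + B_n sin(n τ/2)] sin(nξ)
From u(ξ,0) = -2sin(4ξ): A_4=-2. From u_τ(ξ,0) = 0: all B_n = 0.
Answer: u(ξ, τ) = -2sin(4ξ)cos(2τ)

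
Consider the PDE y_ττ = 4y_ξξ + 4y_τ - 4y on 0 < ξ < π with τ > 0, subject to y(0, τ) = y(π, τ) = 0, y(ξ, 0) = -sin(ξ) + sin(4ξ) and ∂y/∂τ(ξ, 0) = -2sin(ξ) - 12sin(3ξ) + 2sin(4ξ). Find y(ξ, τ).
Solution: Substitute y = exp(2τ)u.
Then y_τ = exp(2τ)(u_τ + 2u), y_ττ = exp(2τ)(u_ττ + 4u_τ + 4u), y_ξξ = exp(2τ)u_ξξ; substituting and dividing by exp(2τ), the lower-order terms cancel: u_ττ = 4u_ξξ (standard wave equation).
Data for u: u(ξ,0) = y(ξ,0) = -sin(ξ) + sin(4ξ); u_τ(ξ,0) = y_τ(ξ,0) - 2y(ξ,0) = -12sin(3ξ). The boundary conditions carry over: u(0,τ) = u(π,τ) = 0.
Separating variables: u = Σ [A_n cos(ω_n τ) + B_n sin(ω_n τ)] sin(nξ), ω_n = 2n. From ICs (B_n = velocity coefficient / ω_n): A_1=-1, A_4=1, B_3=-2.
So u(ξ,τ) = -sin(ξ)cos(2τ) - 2sin(3ξ)sin(6τ) + sin(4ξ)cos(8τ), and y(ξ,τ) = exp(2τ)u(ξ,τ).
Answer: y(ξ, τ) = -exp(2τ)sin(ξ)cos(2τ) - 2exp(2τ)sin(3ξ)sin(6τ) + exp(2τ)sin(4ξ)cos(8τ)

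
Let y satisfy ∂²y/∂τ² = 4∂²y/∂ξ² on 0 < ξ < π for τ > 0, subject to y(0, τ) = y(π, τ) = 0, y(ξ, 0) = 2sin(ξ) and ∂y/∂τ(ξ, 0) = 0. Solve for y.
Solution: Using separation of variables y = X(ξ)T(τ):
Eigenfunctions: sin(nξ), n = 1, 2, 3, ...
General solution: y(ξ, τ) = Σ [A_n cos(2n τ) + B_n sin(2n τ)] sin(nξ)
From y(ξ,0) = 2sin(ξ): A_1=2. From y_τ(ξ,0) = 0: all B_n = 0.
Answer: y(ξ, τ) = 2sin(ξ)cos(2τ)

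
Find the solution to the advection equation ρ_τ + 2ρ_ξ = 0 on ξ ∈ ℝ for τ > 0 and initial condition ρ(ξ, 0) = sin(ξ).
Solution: By characteristics (dξ/dτ = 2), ρ(ξ,τ) = f(ξ - 2τ) with f = ρ(·, 0).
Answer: ρ(ξ, τ) = sin(ξ - 2τ)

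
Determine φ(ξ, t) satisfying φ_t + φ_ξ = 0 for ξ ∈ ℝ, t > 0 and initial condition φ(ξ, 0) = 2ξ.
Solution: By characteristics (dξ/dt = 1), φ(ξ,t) = f(ξ - t) with f = φ(·, 0).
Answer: φ(ξ, t) = -2t + 2ξ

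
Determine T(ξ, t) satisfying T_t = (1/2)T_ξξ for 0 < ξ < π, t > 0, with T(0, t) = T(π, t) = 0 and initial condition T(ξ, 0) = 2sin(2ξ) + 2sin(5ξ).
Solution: Separating variables: T = Σ c_n exp(-n²t/2) sin(nξ). From T(ξ,0) = 2sin(2ξ) + 2sin(5ξ): c_2=2, c_5=2.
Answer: T(ξ, t) = 2exp(-2t)sin(2ξ) + 2exp(-25t/2)sin(5ξ)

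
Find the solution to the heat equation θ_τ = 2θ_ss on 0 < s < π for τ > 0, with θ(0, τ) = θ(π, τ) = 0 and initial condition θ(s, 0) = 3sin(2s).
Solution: Using separation of variables θ = X(s)G(τ):
Eigenfunctions: sin(ns), n = 1, 2, 3, ...
General solution: θ(s, τ) = Σ c_n sin(ns) exp(-2n² τ)
Matching θ(s,0) = 3sin(2s) term by term: c_2=3.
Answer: θ(s, τ) = 3exp(-8τ)sin(2s)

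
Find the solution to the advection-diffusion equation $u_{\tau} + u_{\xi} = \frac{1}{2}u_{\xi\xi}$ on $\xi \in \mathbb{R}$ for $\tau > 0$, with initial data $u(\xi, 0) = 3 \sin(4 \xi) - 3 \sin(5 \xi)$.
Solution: Change to a moving frame: let $\eta = \xi - \tau$, $\sigma = \tau$ and write $u(\xi,\tau) = w(\eta,\sigma)$.
By the chain rule $u_{\tau} = w_{\sigma} - w_{\eta}$, $u_{\xi} = w_{\eta}$, $u_{\xi\xi} = w_{\eta\eta}$.
Then $u_{\tau} + u_{\xi} = w_{\sigma}$: the advection term cancels and the PDE becomes the heat equation $w_{\sigma} = \frac{1}{2}w_{\eta\eta}$ on $\eta \in \mathbb{R}$.
Initial data: $w(\eta,0) = u(\eta,0) = 3 \sin(4 \eta) - 3 \sin(5 \eta)$.
On $\eta \in \mathbb{R}$ each mode satisfies $(\sin(n\eta))'' = -n^2 \sin(n\eta)$, so $e^{-n^2\sigma/2} \sin(n\eta)$ solves the heat equation; by superposition $w(\eta,\sigma) = \sum c_n e^{-n^2\sigma/2} \sin(n\eta)$.
Reading off the coefficients: $c_4=3, c_5=-3$, so $w(\eta,\sigma) = 3 e^{-8 \sigma} \sin(4 \eta) - 3 e^{-25 \sigma/2} \sin(5 \eta)$.
Substituting back $\eta = \xi - \tau$, $\sigma = \tau$: $u(\xi,\tau) = w(\xi - \tau, \tau)$.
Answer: $u(\xi, \tau) = -3 e^{-8 \tau} \sin(4 \tau - 4 \xi) + 3 e^{-25 \tau/2} \sin(5 \tau - 5 \xi)$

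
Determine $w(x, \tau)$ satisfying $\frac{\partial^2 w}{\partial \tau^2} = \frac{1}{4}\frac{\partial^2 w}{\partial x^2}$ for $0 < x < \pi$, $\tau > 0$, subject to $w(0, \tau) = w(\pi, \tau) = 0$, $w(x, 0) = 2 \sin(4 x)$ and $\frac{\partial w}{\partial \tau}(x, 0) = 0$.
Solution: Using separation of variables $w = X(x)T(\tau)$:
Eigenfunctions: $\sin(nx)$, $n = 1, 2, 3, \ldots$
General solution: $w(x, \tau) = \sum [A_n \cos(n \tau/2) + B_n \sin(n \tau/2)] \sin(nx)$
From $w(x,0) = 2 \sin(4 x)$: $A_4=2$. From $w_{\tau}(x,0) = 0$: all $B_n = 0$.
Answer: $w(x, \tau) = 2 \sin(4 x) \cos(2 \tau)$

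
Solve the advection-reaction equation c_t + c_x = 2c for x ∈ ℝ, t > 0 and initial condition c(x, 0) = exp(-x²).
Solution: Substitute c = exp(2t)u, i.e. u = exp(-2t)c.
By the product rule, c_t = exp(2t)(u_t + 2u), c_x = exp(2t)u_x.
Substituting into the PDE and dividing by exp(2t): u_t + 2u + u_x = 2u.
The lower-order terms cancel, leaving the standard advection equation u_t + u_x = 0.
Initial data for u: u(x,0) = c(x,0) = exp(-x²).
Solve for u:
  By method of characteristics (waves move right with speed 1):
  Along characteristics x - t = const, u is constant, so u(x,t) = f(x - t) with f = u(·, 0).
Hence u(x,t) = exp(-(-t + x)²).
Transform back: c(x,t) = exp(2t)u(x,t).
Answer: c(x, t) = exp(2t)exp(-(-t + x)²)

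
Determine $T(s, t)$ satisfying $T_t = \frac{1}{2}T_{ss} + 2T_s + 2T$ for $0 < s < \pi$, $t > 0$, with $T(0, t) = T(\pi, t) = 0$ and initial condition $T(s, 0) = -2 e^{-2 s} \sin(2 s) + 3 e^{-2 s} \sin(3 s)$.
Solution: Substitute $T = e^{-2s}u$, i.e. $u = e^{2s}T$.
By the product rule, $T_s = e^{-2s}(u_s - 2u)$, $T_{ss} = e^{-2s}(u_{ss} - 4u_s + 4u)$, $T_t = e^{-2s}u_t$.
Substituting into the PDE and dividing by $e^{-2s}$: $u_t = \frac{1}{2}(u_{ss} - 4u_s + 4u) + 2(u_s - 2u) + 2u$.
The lower-order terms cancel, leaving the standard heat equation $u_t = \frac{1}{2}u_{ss}$.
Initial data for $u$: $u(s,0) = e^{2s}T(s,0) = -2 \sin(2 s) + 3 \sin(3 s)$. The boundary conditions carry over: $u(0,t) = u(\pi,t) = 0$.
Solve for $u$:
  Using separation of variables $u = X(s)G(t)$:
  Eigenfunctions: $\sin(ns)$, $n = 1, 2, 3, \ldots$
  General solution: $u(s, t) = \sum c_n \sin(ns) e^{-n^2 t/2}$
  Matching $u(s,0) = -2 \sin(2 s) + 3 \sin(3 s)$ term by term: $c_2=-2, c_3=3$.
Hence $u(s,t) = -2 e^{-2 t} \sin(2 s) + 3 e^{-9 t/2} \sin(3 s)$.
Transform back: $T(s,t) = e^{-2s}u(s,t)$.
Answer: $T(s, t) = -2 e^{-2 s} e^{-2 t} \sin(2 s) + 3 e^{-2 s} e^{-9 t/2} \sin(3 s)$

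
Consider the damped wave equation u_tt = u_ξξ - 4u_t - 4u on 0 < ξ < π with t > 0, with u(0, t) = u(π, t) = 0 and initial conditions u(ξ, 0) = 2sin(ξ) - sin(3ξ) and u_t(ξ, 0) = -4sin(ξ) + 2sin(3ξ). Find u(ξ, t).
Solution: Substitute u = exp(-2t)w.
Then u_t = exp(-2t)(w_t - 2w), u_tt = exp(-2t)(w_tt - 4w_t + 4w), u_ξξ = exp(-2t)w_ξξ; substituting and dividing by exp(-2t), the lower-order terms cancel: w_tt = w_ξξ (standard wave equation).
Data for w: w(ξ,0) = u(ξ,0) = 2sin(ξ) - sin(3ξ); w_t(ξ,0) = u_t(ξ,0) + 2u(ξ,0) = 0. The boundary conditions carry over: w(0,t) = w(π,t) = 0.
Separating variables: w = Σ [A_n cos(ω_n t) + B_n sin(ω_n t)] sin(nξ), ω_n = n. From ICs: A_1=2, A_3=-1.
So w(ξ,t) = 2sin(ξ)cos(t) - sin(3ξ)cos(3t), and u(ξ,t) = exp(-2t)w(ξ,t).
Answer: u(ξ, t) = 2exp(-2t)sin(ξ)cos(t) - exp(-2t)sin(3ξ)cos(3t)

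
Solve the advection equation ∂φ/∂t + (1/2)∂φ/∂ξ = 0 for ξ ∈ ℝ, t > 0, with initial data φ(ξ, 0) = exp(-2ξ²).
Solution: By method of characteristics (waves move right with speed 1/2):
Along characteristics ξ - (1/2)t = const, φ is constant, so φ(ξ,t) = f(ξ - (1/2)t) with f = φ(·, 0).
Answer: φ(ξ, t) = exp(-2(-t/2 + ξ)²)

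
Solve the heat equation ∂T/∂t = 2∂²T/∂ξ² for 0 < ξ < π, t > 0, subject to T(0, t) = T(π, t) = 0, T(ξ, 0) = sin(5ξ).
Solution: Separating variables: T = Σ c_n exp(-2n²t) sin(nξ). From T(ξ,0) = sin(5ξ): c_5=1.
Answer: T(ξ, t) = exp(-50t)sin(5ξ)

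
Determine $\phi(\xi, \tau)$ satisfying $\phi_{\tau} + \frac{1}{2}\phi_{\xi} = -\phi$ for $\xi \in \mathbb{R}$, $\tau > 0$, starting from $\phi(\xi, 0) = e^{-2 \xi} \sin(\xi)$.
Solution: Substitute $\phi = e^{-2\xi}u$, i.e. $u = e^{2\xi}\phi$.
By the product rule, $\phi_{\xi} = e^{-2\xi}(u_{\xi} - 2u)$, $\phi_{\tau} = e^{-2\xi}u_{\tau}$.
Substituting into the PDE and dividing by $e^{-2\xi}$: $u_{\tau} + \frac{1}{2}(u_{\xi} - 2u) = -u$.
The lower-order terms cancel, leaving the standard advection equation $u_{\tau} + \frac{1}{2}u_{\xi} = 0$.
Initial data for $u$: $u(\xi,0) = e^{2\xi}\phi(\xi,0) = \sin(\xi)$.
Solve for $u$:
  By method of characteristics (waves move right with speed 1/2):
  Along characteristics $\xi - \frac{1}{2}\tau =$ const, $u$ is constant, so $u(\xi,\tau) = f(\xi - \frac{1}{2}\tau)$ with $f = u( \cdot , 0)$.
Hence $u(\xi,\tau) = \sin(\xi - \tau/2)$.
Transform back: $\phi(\xi,\tau) = e^{-2\xi}u(\xi,\tau)$.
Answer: $\phi(\xi, \tau) = - e^{-2 \xi} \sin(\tau/2 - \xi)$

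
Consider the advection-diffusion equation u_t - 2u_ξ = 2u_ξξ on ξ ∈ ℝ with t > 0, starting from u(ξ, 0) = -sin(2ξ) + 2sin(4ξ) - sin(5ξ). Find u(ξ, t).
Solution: Change to a moving frame: let η = ξ + 2t, σ = t and write u(ξ,t) = w(η,σ).
By the chain rule u_t = w_σ + 2w_η, u_ξ = w_η, u_ξξ = w_ηη.
Then u_t - 2u_ξ = w_σ: the advection term cancels and the PDE becomes the heat equation w_σ = 2w_ηη on η ∈ ℝ.
Initial data: w(η,0) = u(η,0) = -sin(2η) + 2sin(4η) - sin(5η).
On η ∈ ℝ each mode satisfies (sin(nη))″ = -n² sin(nη), so exp(-2n²σ) sin(nη) solves the heat equation; by superposition w(η,σ) = Σ c_n exp(-2n²σ) sin(nη).
Reading off the coefficients: c_2=-1, c_4=2, c_5=-1, so w(η,σ) = -exp(-8σ)sin(2η) + 2exp(-32σ)sin(4η) - exp(-50σ)sin(5η).
Substituting back η = ξ + 2t, σ = t: u(ξ,t) = w(ξ + 2t, t).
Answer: u(ξ, t) = -exp(-8t)sin(4t + 2ξ) + 2exp(-32t)sin(8t + 4ξ) - exp(-50t)sin(10t + 5ξ)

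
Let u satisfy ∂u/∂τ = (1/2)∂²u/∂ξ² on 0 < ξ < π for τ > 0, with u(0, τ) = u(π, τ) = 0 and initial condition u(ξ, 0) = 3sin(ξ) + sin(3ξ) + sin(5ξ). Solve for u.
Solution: Separating variables: u = Σ c_n exp(-n²τ/2) sin(nξ). From u(ξ,0) = 3sin(ξ) + sin(3ξ) + sin(5ξ): c_1=3, c_3=1, c_5=1.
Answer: u(ξ, τ) = 3exp(-τ/2)sin(ξ) + exp(-9τ/2)sin(3ξ) + exp(-25τ/2)sin(5ξ)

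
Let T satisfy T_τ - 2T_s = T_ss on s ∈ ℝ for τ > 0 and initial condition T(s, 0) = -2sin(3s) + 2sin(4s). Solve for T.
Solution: Moving frame: η = s + 2τ, σ = τ, T = u(η,σ), so T_τ = u_σ + 2u_η and T_ss = u_ηη.
Hence T_τ - 2T_s = u_σ and the PDE becomes the heat equation u_σ = u_ηη on η ∈ ℝ.
Initial data: u(η,0) = T(η,0) = -2sin(3η) + 2sin(4η). Each mode sin(nη) decays as exp(-n²σ) on ℝ, so u(η,σ) = Σ c_n exp(-n²σ) sin(nη) with c_3=-2, c_4=2: u(η,σ) = -2exp(-9σ)sin(3η) + 2exp(-16σ)sin(4η).
Substituting back: T(s,τ) = u(s + 2τ, τ).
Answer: T(s, τ) = -2exp(-9τ)sin(3s + 6τ) + 2exp(-16τ)sin(4s + 8τ)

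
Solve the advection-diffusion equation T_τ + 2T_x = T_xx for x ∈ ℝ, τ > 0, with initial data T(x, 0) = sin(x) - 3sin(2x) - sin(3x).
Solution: Change to a moving frame: let η = x - 2τ, σ = τ and write T(x,τ) = u(η,σ).
By the chain rule T_τ = u_σ - 2u_η, T_x = u_η, T_xx = u_ηη.
Then T_τ + 2T_x = u_σ: the advection term cancels and the PDE becomes the heat equation u_σ = u_ηη on η ∈ ℝ.
Initial data: u(η,0) = T(η,0) = sin(η) - 3sin(2η) - sin(3η).
On η ∈ ℝ each mode satisfies (sin(nη))″ = -n² sin(nη), so exp(-n²σ) sin(nη) solves the heat equation; by superposition u(η,σ) = Σ c_n exp(-n²σ) sin(nη).
Reading off the coefficients: c_1=1, c_2=-3, c_3=-1, so u(η,σ) = exp(-σ)sin(η) - 3exp(-4σ)sin(2η) - exp(-9σ)sin(3η).
Substituting back η = x - 2τ, σ = τ: T(x,τ) = u(x - 2τ, τ).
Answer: T(x, τ) = exp(-τ)sin(x - 2τ) - 3exp(-4τ)sin(2x - 4τ) - exp(-9τ)sin(3x - 6τ)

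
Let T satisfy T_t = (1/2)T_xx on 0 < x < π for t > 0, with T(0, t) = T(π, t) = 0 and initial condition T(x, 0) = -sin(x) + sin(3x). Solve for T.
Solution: Using separation of variables T = X(x)G(t):
Eigenfunctions: sin(nx), n = 1, 2, 3, ...
General solution: T(x, t) = Σ c_n sin(nx) exp(-n² t/2)
Matching T(x,0) = -sin(x) + sin(3x) term by term: c_1=-1, c_3=1.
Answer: T(x, t) = -exp(-t/2)sin(x) + exp(-9t/2)sin(3x)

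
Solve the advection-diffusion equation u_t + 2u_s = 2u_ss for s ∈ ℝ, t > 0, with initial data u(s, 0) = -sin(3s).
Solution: Moving frame: η = s - 2t, σ = t, u = w(η,σ), so u_t = w_σ - 2w_η and u_ss = w_ηη.
Hence u_t + 2u_s = w_σ and the PDE becomes the heat equation w_σ = 2w_ηη on η ∈ ℝ.
Initial data: w(η,0) = u(η,0) = -sin(3η). Each mode sin(nη) decays as exp(-2n²σ) on ℝ, so w(η,σ) = Σ c_n exp(-2n²σ) sin(nη) with c_3=-1: w(η,σ) = -exp(-18σ)sin(3η).
Substituting back: u(s,t) = w(s - 2t, t).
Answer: u(s, t) = -exp(-18t)sin(3s - 6t)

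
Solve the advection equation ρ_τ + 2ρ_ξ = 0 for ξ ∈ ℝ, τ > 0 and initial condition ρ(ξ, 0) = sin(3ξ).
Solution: By method of characteristics (waves move right with speed 2):
Along characteristics ξ - 2τ = const, ρ is constant, so ρ(ξ,τ) = f(ξ - 2τ) with f = ρ(·, 0).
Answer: ρ(ξ, τ) = sin(3ξ - 6τ)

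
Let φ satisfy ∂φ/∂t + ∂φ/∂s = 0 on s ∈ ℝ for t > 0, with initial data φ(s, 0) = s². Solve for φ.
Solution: By method of characteristics (waves move right with speed 1):
Along characteristics s - t = const, φ is constant, so φ(s,t) = f(s - t) with f = φ(·, 0).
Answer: φ(s, t) = s² - 2st + t²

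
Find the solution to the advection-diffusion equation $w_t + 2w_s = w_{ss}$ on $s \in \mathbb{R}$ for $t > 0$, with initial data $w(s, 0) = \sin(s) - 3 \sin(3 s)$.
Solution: Moving frame: $\eta = s - 2t$, $\sigma = t$, $w = u(\eta,\sigma)$, so $w_t = u_{\sigma} - 2u_{\eta}$ and $w_{ss} = u_{\eta\eta}$.
Hence $w_t + 2w_s = u_{\sigma}$ and the PDE becomes the heat equation $u_{\sigma} = u_{\eta\eta}$ on $\eta \in \mathbb{R}$.
Initial data: $u(\eta,0) = w(\eta,0) = \sin(\eta) - 3 \sin(3 \eta)$. Each mode $\sin(n\eta)$ decays as $e^{-n^2\sigma}$ on $\mathbb{R}$, so $u(\eta,\sigma) = \sum c_n e^{-n^2\sigma} \sin(n\eta)$ with $c_1=1, c_3=-3$: $u(\eta,\sigma) = e^{-\sigma} \sin(\eta) - 3 e^{-9 \sigma} \sin(3 \eta)$.
Substituting back: $w(s,t) = u(s - 2t, t)$.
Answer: $w(s, t) = e^{-t} \sin(s - 2 t) - 3 e^{-9 t} \sin(3 s - 6 t)$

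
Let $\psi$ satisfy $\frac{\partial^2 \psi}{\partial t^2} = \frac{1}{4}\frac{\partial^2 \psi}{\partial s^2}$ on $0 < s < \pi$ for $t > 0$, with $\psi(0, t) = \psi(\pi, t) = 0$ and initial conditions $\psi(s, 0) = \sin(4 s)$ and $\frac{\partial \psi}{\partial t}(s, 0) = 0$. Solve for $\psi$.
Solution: Separating variables: $\psi = \sum [A_n \cos(\omega_n t) + B_n \sin(\omega_n t)] \sin(ns)$, $\omega_n = n/2$. From ICs: $A_4=1$.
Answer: $\psi(s, t) = \sin(4 s) \cos(2 t)$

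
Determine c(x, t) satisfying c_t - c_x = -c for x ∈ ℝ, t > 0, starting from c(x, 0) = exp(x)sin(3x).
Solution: Substitute c = exp(x)u.
Then c_x = exp(x)(u_x + u), c_t = exp(x)u_t; substituting and dividing by exp(x), the lower-order terms cancel: u_t - u_x = 0 (standard advection equation).
Data for u: u(x,0) = exp(-x)c(x,0) = sin(3x).
By characteristics (dx/dt = -1), u(x,t) = f(x + t) with f = u(·, 0).
So u(x,t) = sin(3t + 3x), and c(x,t) = exp(x)u(x,t).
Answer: c(x, t) = exp(x)sin(3t + 3x)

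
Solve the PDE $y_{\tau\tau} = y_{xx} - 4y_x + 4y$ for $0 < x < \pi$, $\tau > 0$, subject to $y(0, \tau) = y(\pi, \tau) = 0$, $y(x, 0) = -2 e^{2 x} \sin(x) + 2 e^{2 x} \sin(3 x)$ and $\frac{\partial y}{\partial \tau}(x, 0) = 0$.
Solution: Substitute $y = e^{2x}u$, i.e. $u = e^{-2x}y$.
By the product rule, $y_x = e^{2x}(u_x + 2u)$, $y_{xx} = e^{2x}(u_{xx} + 4u_x + 4u)$, $y_{\tau\tau} = e^{2x}u_{\tau\tau}$.
Substituting into the PDE and dividing by $e^{2x}$: $u_{\tau\tau} = (u_{xx} + 4u_x + 4u) - 4(u_x + 2u) + 4u$.
The lower-order terms cancel, leaving the standard wave equation $u_{\tau\tau} = u_{xx}$.
Initial data for $u$: $u(x,0) = e^{-2x}y(x,0) = -2 \sin(x) + 2 \sin(3 x)$; $u_{\tau}(x,0) = e^{-2x}y_{\tau}(x,0) = 0$. The boundary conditions carry over: $u(0,\tau) = u(\pi,\tau) = 0$.
Solve for $u$:
  Using separation of variables $u = X(x)T(\tau)$:
  Eigenfunctions: $\sin(nx)$, $n = 1, 2, 3, \ldots$
  General solution: $u(x, \tau) = \sum [A_n \cos(n \tau) + B_n \sin(n \tau)] \sin(nx)$
  From $u(x,0) = -2 \sin(x) + 2 \sin(3 x)$: $A_1=-2, A_3=2$. From $u_{\tau}(x,0) = 0$: all $B_n = 0$.
Hence $u(x,\tau) = -2 \sin(x) \cos(\tau) + 2 \sin(3 x) \cos(3 \tau)$.
Transform back: $y(x,\tau) = e^{2x}u(x,\tau)$.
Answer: $y(x, \tau) = -2 e^{2 x} \sin(x) \cos(\tau) + 2 e^{2 x} \sin(3 x) \cos(3 \tau)$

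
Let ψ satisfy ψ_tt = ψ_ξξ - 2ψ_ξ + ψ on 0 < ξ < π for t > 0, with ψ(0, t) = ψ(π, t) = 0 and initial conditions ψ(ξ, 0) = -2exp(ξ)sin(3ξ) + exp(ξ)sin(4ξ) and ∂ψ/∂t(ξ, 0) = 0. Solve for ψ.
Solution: Substitute ψ = exp(ξ)u, i.e. u = exp(-ξ)ψ.
By the product rule, ψ_ξ = exp(ξ)(u_ξ + u), ψ_ξξ = exp(ξ)(u_ξξ + 2u_ξ + u), ψ_tt = exp(ξ)u_tt.
Substituting into the PDE and dividing by exp(ξ): u_tt = (u_ξξ + 2u_ξ + u) - 2(u_ξ + u) + u.
The lower-order terms cancel, leaving the standard wave equation u_tt = u_ξξ.
Initial data for u: u(ξ,0) = exp(-ξ)ψ(ξ,0) = -2sin(3ξ) + sin(4ξ); u_t(ξ,0) = exp(-ξ)ψ_t(ξ,0) = 0. The boundary conditions carry over: u(0,t) = u(π,t) = 0.
Solve for u:
  Using separation of variables u = X(ξ)T(t):
  Eigenfunctions: sin(nξ), n = 1, 2, 3, ...
  General solution: u(ξ, t) = Σ [A_n cos(n t) + B_n sin(n t)] sin(nξ)
  From u(ξ,0) = -2sin(3ξ) + sin(4ξ): A_3=-2, A_4=1. From u_t(ξ,0) = 0: all B_n = 0.
Hence u(ξ,t) = -2sin(3ξ)cos(3t) + sin(4ξ)cos(4t).
Transform back: ψ(ξ,t) = exp(ξ)u(ξ,t).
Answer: ψ(ξ, t) = -2exp(ξ)sin(3ξ)cos(3t) + exp(ξ)sin(4ξ)cos(4t)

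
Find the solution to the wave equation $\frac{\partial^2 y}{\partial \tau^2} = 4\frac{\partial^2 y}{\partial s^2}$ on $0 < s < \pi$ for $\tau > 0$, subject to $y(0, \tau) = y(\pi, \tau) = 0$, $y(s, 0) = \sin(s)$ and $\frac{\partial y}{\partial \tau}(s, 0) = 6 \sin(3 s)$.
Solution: Separating variables: $y = \sum [A_n \cos(\omega_n \tau) + B_n \sin(\omega_n \tau)] \sin(ns)$, $\omega_n = 2n$. From ICs ($B_n$ = velocity coefficient / $\omega_n$): $A_1=1, B_3=1$.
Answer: $y(s, \tau) = \sin(6 \tau) \sin(3 s) + \sin(s) \cos(2 \tau)$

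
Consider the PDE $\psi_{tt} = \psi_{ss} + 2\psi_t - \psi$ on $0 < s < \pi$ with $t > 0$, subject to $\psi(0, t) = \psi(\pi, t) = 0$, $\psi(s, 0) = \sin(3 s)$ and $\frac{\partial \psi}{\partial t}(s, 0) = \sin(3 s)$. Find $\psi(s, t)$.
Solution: Substitute $\psi = e^{t}u$.
Then $\psi_t = e^{t}(u_t + u)$, $\psi_{tt} = e^{t}(u_{tt} + 2u_t + u)$, $\psi_{ss} = e^{t}u_{ss}$; substituting and dividing by $e^{t}$, the lower-order terms cancel: $u_{tt} = u_{ss}$ (standard wave equation).
Data for $u$: $u(s,0) = \psi(s,0) = \sin(3 s)$; $u_t(s,0) = \psi_t(s,0) - \psi(s,0) = 0$. The boundary conditions carry over: $u(0,t) = u(\pi,t) = 0$.
Separating variables: $u = \sum [A_n \cos(\omega_n t) + B_n \sin(\omega_n t)] \sin(ns)$, $\omega_n = n$. From ICs: $A_3=1$.
So $u(s,t) = \sin(3 s) \cos(3 t)$, and $\psi(s,t) = e^{t}u(s,t)$.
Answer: $\psi(s, t) = e^{t} \sin(3 s) \cos(3 t)$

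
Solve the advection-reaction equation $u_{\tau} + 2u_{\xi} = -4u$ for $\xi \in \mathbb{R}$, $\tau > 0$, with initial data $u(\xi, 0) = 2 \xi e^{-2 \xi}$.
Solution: Substitute $u = e^{-2\xi}w$, i.e. $w = e^{2\xi}u$.
By the product rule, $u_{\xi} = e^{-2\xi}(w_{\xi} - 2w)$, $u_{\tau} = e^{-2\xi}w_{\tau}$.
Substituting into the PDE and dividing by $e^{-2\xi}$: $w_{\tau} + 2(w_{\xi} - 2w) = -4w$.
The lower-order terms cancel, leaving the standard advection equation $w_{\tau} + 2w_{\xi} = 0$.
Initial data for $w$: $w(\xi,0) = e^{2\xi}u(\xi,0) = 2 \xi$.
Solve for $w$:
  By method of characteristics (waves move right with speed 2):
  Along characteristics $\xi - 2\tau =$ const, $w$ is constant, so $w(\xi,\tau) = f(\xi - 2\tau)$ with $f = w( \cdot , 0)$.
Hence $w(\xi,\tau) = 2 \xi - 4 \tau$.
Transform back: $u(\xi,\tau) = e^{-2\xi}w(\xi,\tau)$.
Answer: $u(\xi, \tau) = -4 \tau e^{-2 \xi} + 2 \xi e^{-2 \xi}$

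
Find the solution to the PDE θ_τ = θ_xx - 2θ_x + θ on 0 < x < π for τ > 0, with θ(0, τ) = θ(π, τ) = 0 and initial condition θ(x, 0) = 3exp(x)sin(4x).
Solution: Substitute θ = exp(x)u.
Then θ_x = exp(x)(u_x + u), θ_xx = exp(x)(u_xx + 2u_x + u), θ_τ = exp(x)u_τ; substituting and dividing by exp(x), the lower-order terms cancel: u_τ = u_xx (standard heat equation).
Data for u: u(x,0) = exp(-x)θ(x,0) = 3sin(4x). The boundary conditions carry over: u(0,τ) = u(π,τ) = 0.
Separating variables: u = Σ c_n exp(-n²τ) sin(nx). From u(x,0) = 3sin(4x): c_4=3.
So u(x,τ) = 3exp(-16τ)sin(4x), and θ(x,τ) = exp(x)u(x,τ).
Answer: θ(x, τ) = 3exp(x)exp(-16τ)sin(4x)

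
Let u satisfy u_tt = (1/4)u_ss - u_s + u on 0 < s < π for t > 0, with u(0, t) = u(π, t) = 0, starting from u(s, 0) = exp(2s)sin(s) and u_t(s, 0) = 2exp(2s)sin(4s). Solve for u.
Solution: Substitute u = exp(2s)w, i.e. w = exp(-2s)u.
By the product rule, u_s = exp(2s)(w_s + 2w), u_ss = exp(2s)(w_ss + 4w_s + 4w), u_tt = exp(2s)w_tt.
Substituting into the PDE and dividing by exp(2s): w_tt = (1/4)(w_ss + 4w_s + 4w) - (w_s + 2w) + w.
The lower-order terms cancel, leaving the standard wave equation w_tt = (1/4)w_ss.
Initial data for w: w(s,0) = exp(-2s)u(s,0) = sin(s); w_t(s,0) = exp(-2s)u_t(s,0) = 2sin(4s). The boundary conditions carry over: w(0,t) = w(π,t) = 0.
Solve for w:
  Using separation of variables w = X(s)T(t):
  Eigenfunctions: sin(ns), n = 1, 2, 3, ...
  General solution: w(s, t) = Σ [A_n cos(n t/2) + B_n sin(n t/2)] sin(ns)
  From w(s,0) = sin(s): A_1=1. From w_t(s,0) = 2sin(4s), using w_t(s,0) = Σ ω_n B_n sin(ns) with ω_n = n/2: B_4 = 2/2 = 1.
Hence w(s,t) = sin(s)cos(t/2) + sin(4s)sin(2t).
Transform back: u(s,t) = exp(2s)w(s,t).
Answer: u(s, t) = exp(2s)sin(s)cos(t/2) + exp(2s)sin(4s)sin(2t)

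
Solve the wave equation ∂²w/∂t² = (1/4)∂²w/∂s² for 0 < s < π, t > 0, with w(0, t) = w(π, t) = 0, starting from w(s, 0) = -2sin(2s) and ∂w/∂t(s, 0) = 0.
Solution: Using separation of variables w = X(s)T(t):
Eigenfunctions: sin(ns), n = 1, 2, 3, ...
General solution: w(s, t) = Σ [A_n cos(n t/2) + B_n sin(n t/2)] sin(ns)
From w(s,0) = -2sin(2s): A_2=-2. From w_t(s,0) = 0: all B_n = 0.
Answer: w(s, t) = -2sin(2s)cos(t)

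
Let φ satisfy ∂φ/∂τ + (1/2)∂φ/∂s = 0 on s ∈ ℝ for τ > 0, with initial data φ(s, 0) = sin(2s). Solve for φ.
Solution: By method of characteristics (waves move right with speed 1/2):
Along characteristics s - (1/2)τ = const, φ is constant, so φ(s,τ) = f(s - (1/2)τ) with f = φ(·, 0).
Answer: φ(s, τ) = sin(2s - τ)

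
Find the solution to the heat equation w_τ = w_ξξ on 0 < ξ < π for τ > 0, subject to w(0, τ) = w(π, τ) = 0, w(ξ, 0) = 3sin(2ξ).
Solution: Separating variables: w = Σ c_n exp(-n²τ) sin(nξ). From w(ξ,0) = 3sin(2ξ): c_2=3.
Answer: w(ξ, τ) = 3exp(-4τ)sin(2ξ)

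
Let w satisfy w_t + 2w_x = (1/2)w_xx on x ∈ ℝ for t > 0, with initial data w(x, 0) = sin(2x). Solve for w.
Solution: Change to a moving frame: let η = x - 2t, σ = t and write w(x,t) = u(η,σ).
By the chain rule w_t = u_σ - 2u_η, w_x = u_η, w_xx = u_ηη.
Then w_t + 2w_x = u_σ: the advection term cancels and the PDE becomes the heat equation u_σ = (1/2)u_ηη on η ∈ ℝ.
Initial data: u(η,0) = w(η,0) = sin(2η).
On η ∈ ℝ each mode satisfies (sin(nη))″ = -n² sin(nη), so exp(-n²σ/2) sin(nη) solves the heat equation; by superposition u(η,σ) = Σ c_n exp(-n²σ/2) sin(nη).
Reading off the coefficients: c_2=1, so u(η,σ) = exp(-2σ)sin(2η).
Substituting back η = x - 2t, σ = t: w(x,t) = u(x - 2t, t).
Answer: w(x, t) = -exp(-2t)sin(4t - 2x)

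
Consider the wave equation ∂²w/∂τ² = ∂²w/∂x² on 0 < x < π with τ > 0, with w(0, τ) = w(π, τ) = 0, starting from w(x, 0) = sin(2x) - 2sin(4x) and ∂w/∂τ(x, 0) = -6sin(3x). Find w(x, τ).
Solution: Using separation of variables w = X(x)T(τ):
Eigenfunctions: sin(nx), n = 1, 2, 3, ...
General solution: w(x, τ) = Σ [A_n cos(n τ) + B_n sin(n τ)] sin(nx)
From w(x,0) = sin(2x) - 2sin(4x): A_2=1, A_4=-2. From w_τ(x,0) = -6sin(3x), using w_τ(x,0) = Σ ω_n B_n sin(nx) with ω_n = n: B_3 = (-6)/3 = -2.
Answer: w(x, τ) = sin(2x)cos(2τ) - 2sin(3x)sin(3τ) - 2sin(4x)cos(4τ)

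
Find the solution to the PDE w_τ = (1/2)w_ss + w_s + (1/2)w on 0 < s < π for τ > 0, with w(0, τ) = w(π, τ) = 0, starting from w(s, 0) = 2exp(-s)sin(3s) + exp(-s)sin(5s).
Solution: Substitute w = exp(-s)u, i.e. u = exp(s)w.
By the product rule, w_s = exp(-s)(u_s - u), w_ss = exp(-s)(u_ss - 2u_s + u), w_τ = exp(-s)u_τ.
Substituting into the PDE and dividing by exp(-s): u_τ = (1/2)(u_ss - 2u_s + u) + (u_s - u) + (1/2)u.
The lower-order terms cancel, leaving the standard heat equation u_τ = (1/2)u_ss.
Initial data for u: u(s,0) = exp(s)w(s,0) = 2sin(3s) + sin(5s). The boundary conditions carry over: u(0,τ) = u(π,τ) = 0.
Solve for u:
  Using separation of variables u = X(s)T(τ):
  Eigenfunctions: sin(ns), n = 1, 2, 3, ...
  General solution: u(s, τ) = Σ c_n sin(ns) exp(-n² τ/2)
  Matching u(s,0) = 2sin(3s) + sin(5s) term by term: c_3=2, c_5=1.
Hence u(s,τ) = 2exp(-9τ/2)sin(3s) + exp(-25τ/2)sin(5s).
Transform back: w(s,τ) = exp(-s)u(s,τ).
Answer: w(s, τ) = 2exp(-s)exp(-9τ/2)sin(3s) + exp(-s)exp(-25τ/2)sin(5s)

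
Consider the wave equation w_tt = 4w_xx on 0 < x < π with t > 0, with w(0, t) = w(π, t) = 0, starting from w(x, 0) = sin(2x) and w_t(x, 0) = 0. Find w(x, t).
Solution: Separating variables: w = Σ [A_n cos(ω_n t) + B_n sin(ω_n t)] sin(nx), ω_n = 2n. From ICs: A_2=1.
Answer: w(x, t) = sin(2x)cos(4t)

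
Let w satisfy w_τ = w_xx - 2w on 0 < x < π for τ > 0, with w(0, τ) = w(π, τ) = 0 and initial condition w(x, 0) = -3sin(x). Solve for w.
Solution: Substitute w = exp(-2τ)u.
Then w_τ = exp(-2τ)(u_τ - 2u), w_xx = exp(-2τ)u_xx; substituting and dividing by exp(-2τ), the lower-order terms cancel: u_τ = u_xx (standard heat equation).
Data for u: u(x,0) = w(x,0) = -3sin(x). The boundary conditions carry over: u(0,τ) = u(π,τ) = 0.
Separating variables: u = Σ c_n exp(-n²τ) sin(nx). From u(x,0) = -3sin(x): c_1=-3.
So u(x,τ) = -3exp(-τ)sin(x), and w(x,τ) = exp(-2τ)u(x,τ).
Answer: w(x, τ) = -3exp(-3τ)sin(x)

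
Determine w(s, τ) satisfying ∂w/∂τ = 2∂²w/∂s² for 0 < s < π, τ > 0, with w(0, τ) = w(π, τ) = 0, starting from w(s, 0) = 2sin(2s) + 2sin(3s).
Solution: Separating variables: w = Σ c_n exp(-2n²τ) sin(ns). From w(s,0) = 2sin(2s) + 2sin(3s): c_2=2, c_3=2.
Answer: w(s, τ) = 2exp(-8τ)sin(2s) + 2exp(-18τ)sin(3s)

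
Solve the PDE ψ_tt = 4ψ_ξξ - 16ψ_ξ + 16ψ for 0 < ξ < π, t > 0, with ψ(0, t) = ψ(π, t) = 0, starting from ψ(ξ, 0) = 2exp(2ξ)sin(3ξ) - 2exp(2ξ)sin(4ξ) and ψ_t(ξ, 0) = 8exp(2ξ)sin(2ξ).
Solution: Substitute ψ = exp(2ξ)u.
Then ψ_ξ = exp(2ξ)(u_ξ + 2u), ψ_ξξ = exp(2ξ)(u_ξξ + 4u_ξ + 4u), ψ_tt = exp(2ξ)u_tt; substituting and dividing by exp(2ξ), the lower-order terms cancel: u_tt = 4u_ξξ (standard wave equation).
Data for u: u(ξ,0) = exp(-2ξ)ψ(ξ,0) = 2sin(3ξ) - 2sin(4ξ); u_t(ξ,0) = exp(-2ξ)ψ_t(ξ,0) = 8sin(2ξ). The boundary conditions carry over: u(0,t) = u(π,t) = 0.
Separating variables: u = Σ [A_n cos(ω_n t) + B_n sin(ω_n t)] sin(nξ), ω_n = 2n. From ICs (B_n = velocity coefficient / ω_n): A_3=2, A_4=-2, B_2=2.
So u(ξ,t) = 2sin(4t)sin(2ξ) + 2sin(3ξ)cos(6t) - 2sin(4ξ)cos(8t), and ψ(ξ,t) = exp(2ξ)u(ξ,t).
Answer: ψ(ξ, t) = 2exp(2ξ)sin(4t)sin(2ξ) + 2exp(2ξ)sin(3ξ)cos(6t) - 2exp(2ξ)sin(4ξ)cos(8t)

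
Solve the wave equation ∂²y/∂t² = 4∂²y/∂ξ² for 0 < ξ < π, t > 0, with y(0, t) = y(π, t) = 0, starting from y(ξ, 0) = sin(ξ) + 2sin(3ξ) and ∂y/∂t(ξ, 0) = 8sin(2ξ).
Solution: Using separation of variables y = X(ξ)T(t):
Eigenfunctions: sin(nξ), n = 1, 2, 3, ...
General solution: y(ξ, t) = Σ [A_n cos(2n t) + B_n sin(2n t)] sin(nξ)
From y(ξ,0) = sin(ξ) + 2sin(3ξ): A_1=1, A_3=2. From y_t(ξ,0) = 8sin(2ξ), using y_t(ξ,0) = Σ ω_n B_n sin(nξ) with ω_n = 2n: B_2 = 8/4 = 2.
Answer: y(ξ, t) = 2sin(4t)sin(2ξ) + sin(ξ)cos(2t) + 2sin(3ξ)cos(6t)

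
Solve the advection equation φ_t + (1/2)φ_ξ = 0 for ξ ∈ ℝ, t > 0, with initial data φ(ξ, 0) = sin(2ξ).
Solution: By method of characteristics (waves move right with speed 1/2):
Along characteristics ξ - (1/2)t = const, φ is constant, so φ(ξ,t) = f(ξ - (1/2)t) with f = φ(·, 0).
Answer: φ(ξ, t) = -sin(t - 2ξ)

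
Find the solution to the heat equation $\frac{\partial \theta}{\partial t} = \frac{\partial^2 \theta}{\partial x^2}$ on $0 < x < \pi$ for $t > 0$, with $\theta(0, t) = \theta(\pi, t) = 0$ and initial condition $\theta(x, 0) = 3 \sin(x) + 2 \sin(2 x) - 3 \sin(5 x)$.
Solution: Separating variables: $\theta = \sum c_n e^{-n^2t} \sin(nx)$. From $\theta(x,0) = 3 \sin(x) + 2 \sin(2 x) - 3 \sin(5 x)$: $c_1=3, c_2=2, c_5=-3$.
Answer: $\theta(x, t) = 3 e^{-t} \sin(x) + 2 e^{-4 t} \sin(2 x) - 3 e^{-25 t} \sin(5 x)$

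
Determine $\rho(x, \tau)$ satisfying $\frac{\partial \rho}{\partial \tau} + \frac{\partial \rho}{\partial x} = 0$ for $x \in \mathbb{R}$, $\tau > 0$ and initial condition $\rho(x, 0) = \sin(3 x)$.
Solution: By characteristics ($dx/d\tau = 1$), $\rho(x,\tau) = f(x - \tau)$ with $f = \rho( \cdot , 0)$.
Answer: $\rho(x, \tau) = - \sin(3 \tau - 3 x)$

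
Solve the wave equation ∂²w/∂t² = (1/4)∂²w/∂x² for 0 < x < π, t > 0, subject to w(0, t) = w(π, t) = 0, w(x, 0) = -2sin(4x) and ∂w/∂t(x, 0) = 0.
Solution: Separating variables: w = Σ [A_n cos(ω_n t) + B_n sin(ω_n t)] sin(nx), ω_n = n/2. From ICs: A_4=-2.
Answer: w(x, t) = -2sin(4x)cos(2t)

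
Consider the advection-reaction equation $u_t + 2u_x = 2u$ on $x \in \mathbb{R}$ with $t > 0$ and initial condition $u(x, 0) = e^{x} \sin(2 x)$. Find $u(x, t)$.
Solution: Substitute $u = e^{x}w$.
Then $u_x = e^{x}(w_x + w)$, $u_t = e^{x}w_t$; substituting and dividing by $e^{x}$, the lower-order terms cancel: $w_t + 2w_x = 0$ (standard advection equation).
Data for $w$: $w(x,0) = e^{-x}u(x,0) = \sin(2 x)$.
By characteristics ($dx/dt = 2$), $w(x,t) = f(x - 2t)$ with $f = w( \cdot , 0)$.
So $w(x,t) = - \sin(4 t - 2 x)$, and $u(x,t) = e^{x}w(x,t)$.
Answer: $u(x, t) = - e^{x} \sin(4 t - 2 x)$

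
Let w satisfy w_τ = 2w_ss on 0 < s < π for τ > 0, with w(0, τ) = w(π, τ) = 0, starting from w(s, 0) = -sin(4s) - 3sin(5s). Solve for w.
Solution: Separating variables: w = Σ c_n exp(-2n²τ) sin(ns). From w(s,0) = -sin(4s) - 3sin(5s): c_4=-1, c_5=-3.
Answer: w(s, τ) = -exp(-32τ)sin(4s) - 3exp(-50τ)sin(5s)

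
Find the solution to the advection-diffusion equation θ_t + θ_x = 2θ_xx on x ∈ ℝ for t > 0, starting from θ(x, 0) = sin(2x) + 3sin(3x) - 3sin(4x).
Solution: Change to a moving frame: let η = x - t, σ = t and write θ(x,t) = u(η,σ).
By the chain rule θ_t = u_σ - u_η, θ_x = u_η, θ_xx = u_ηη.
Then θ_t + θ_x = u_σ: the advection term cancels and the PDE becomes the heat equation u_σ = 2u_ηη on η ∈ ℝ.
Initial data: u(η,0) = θ(η,0) = sin(2η) + 3sin(3η) - 3sin(4η).
On η ∈ ℝ each mode satisfies (sin(nη))″ = -n² sin(nη), so exp(-2n²σ) sin(nη) solves the heat equation; by superposition u(η,σ) = Σ c_n exp(-2n²σ) sin(nη).
Reading off the coefficients: c_2=1, c_3=3, c_4=-3, so u(η,σ) = exp(-8σ)sin(2η) + 3exp(-18σ)sin(3η) - 3exp(-32σ)sin(4η).
Substituting back η = x - t, σ = t: θ(x,t) = u(x - t, t).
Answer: θ(x, t) = -exp(-8t)sin(2t - 2x) - 3exp(-18t)sin(3t - 3x) + 3exp(-32t)sin(4t - 4x)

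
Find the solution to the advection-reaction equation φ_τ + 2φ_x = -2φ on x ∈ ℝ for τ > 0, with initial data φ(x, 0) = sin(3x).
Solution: Substitute φ = exp(-2τ)u, i.e. u = exp(2τ)φ.
By the product rule, φ_τ = exp(-2τ)(u_τ - 2u), φ_x = exp(-2τ)u_x.
Substituting into the PDE and dividing by exp(-2τ): u_τ - 2u + 2u_x = -2u.
The lower-order terms cancel, leaving the standard advection equation u_τ + 2u_x = 0.
Initial data for u: u(x,0) = φ(x,0) = sin(3x).
Solve for u:
  By method of characteristics (waves move right with speed 2):
  Along characteristics x - 2τ = const, u is constant, so u(x,τ) = f(x - 2τ) with f = u(·, 0).
Hence u(x,τ) = sin(3x - 6τ).
Transform back: φ(x,τ) = exp(-2τ)u(x,τ).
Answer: φ(x, τ) = exp(-2τ)sin(3x - 6τ)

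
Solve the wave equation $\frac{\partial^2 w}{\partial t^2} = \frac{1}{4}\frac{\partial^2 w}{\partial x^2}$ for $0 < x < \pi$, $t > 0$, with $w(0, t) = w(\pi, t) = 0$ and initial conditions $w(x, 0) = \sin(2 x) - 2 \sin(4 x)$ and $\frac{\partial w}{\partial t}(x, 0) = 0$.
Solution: Using separation of variables $w = X(x)T(t)$:
Eigenfunctions: $\sin(nx)$, $n = 1, 2, 3, \ldots$
General solution: $w(x, t) = \sum [A_n \cos(n t/2) + B_n \sin(n t/2)] \sin(nx)$
From $w(x,0) = \sin(2 x) - 2 \sin(4 x)$: $A_2=1, A_4=-2$. From $w_t(x,0) = 0$: all $B_n = 0$.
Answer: $w(x, t) = \sin(2 x) \cos(t) - 2 \sin(4 x) \cos(2 t)$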